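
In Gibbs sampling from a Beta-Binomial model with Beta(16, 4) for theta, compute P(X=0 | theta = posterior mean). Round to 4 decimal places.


Posterior mean = alpha/(alpha+beta) = 16/20 = 0.8
P(X=0|theta=mean) = 1 - theta = 0.2

0.2


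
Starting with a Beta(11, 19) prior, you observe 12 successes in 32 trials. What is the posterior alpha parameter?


For a Beta-Binomial conjugate model:
Posterior alpha = prior alpha + number of successes
= 11 + 12 = 23

23


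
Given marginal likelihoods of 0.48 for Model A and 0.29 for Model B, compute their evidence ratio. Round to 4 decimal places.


Ratio = ML(A) / ML(B) = 0.48/0.29
= 1.6552

1.6552


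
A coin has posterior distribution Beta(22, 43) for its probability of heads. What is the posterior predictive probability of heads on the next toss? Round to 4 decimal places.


Posterior predictive = E[theta] = alpha/(alpha+beta)
= 22/65
= 0.3385

0.3385


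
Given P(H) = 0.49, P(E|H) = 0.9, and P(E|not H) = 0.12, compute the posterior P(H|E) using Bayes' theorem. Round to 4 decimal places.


By Bayes' theorem: P(H|E) = P(E|H)*P(H) / P(E)
P(E) = P(E|H)*P(H) + P(E|not H)*P(not H)
P(E) = 0.9*0.49 + 0.12*0.51 = 0.5022
P(H|E) = 0.9*0.49 / 0.5022 = 0.8781

0.8781


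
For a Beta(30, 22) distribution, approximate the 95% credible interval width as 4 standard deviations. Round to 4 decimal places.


Variance of Beta(a,b) = ab / ((a+b)^2 * (a+b+1))
= 30*22 / ((52)^2 * 53)
= 0.0046
SD = sqrt(0.0046) = 0.0679
Width = 4 * SD = 0.2715

0.2715


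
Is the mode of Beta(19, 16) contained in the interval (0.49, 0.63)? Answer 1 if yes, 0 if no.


Mode = (a-1)/(a+b-2) = 18/33 = 0.5455
Interval: (0.49, 0.63)
Contains mode? 1

1


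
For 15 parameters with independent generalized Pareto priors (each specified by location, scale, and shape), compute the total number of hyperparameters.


A generalized Pareto prior has 3 hyperparameters per parameter.
Total = 15 * 3 = 45

45


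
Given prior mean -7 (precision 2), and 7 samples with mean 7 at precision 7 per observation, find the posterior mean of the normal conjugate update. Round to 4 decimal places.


The posterior mean is a precision-weighted average of prior and data.
Post. prec. = 2 + 49 = 51
Post. mean = (-14 + 343)/51 = 329/51 = 6.451

6.451


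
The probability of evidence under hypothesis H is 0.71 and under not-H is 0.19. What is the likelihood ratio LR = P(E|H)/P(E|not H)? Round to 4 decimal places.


LR = 0.71 / 0.19
= 3.7368

3.7368


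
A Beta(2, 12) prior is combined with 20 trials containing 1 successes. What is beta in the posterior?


In conjugate updating:
beta_posterior = beta_prior + (n - k)
= 12 + (20 - 1)
= 12 + 19 = 31

31


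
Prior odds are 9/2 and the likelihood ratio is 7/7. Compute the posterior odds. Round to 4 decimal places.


Posterior odds = prior odds * likelihood ratio
= (9/2) * (7/7)
= 63 / 14
= 4.5

4.5


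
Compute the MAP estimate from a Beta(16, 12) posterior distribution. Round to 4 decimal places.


MAP = mode of Beta distribution
= (alpha - 1)/(alpha + beta - 2)
= (16-1)/(16+12-2)
= 15/26 = 0.5769

0.5769


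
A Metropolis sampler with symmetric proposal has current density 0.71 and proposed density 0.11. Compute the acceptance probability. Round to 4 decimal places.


For symmetric proposals, acceptance = min(1, pi(x*)/pi(x))
= min(1, 0.11/0.71)
= min(1, 0.1549) = 0.1549

0.1549


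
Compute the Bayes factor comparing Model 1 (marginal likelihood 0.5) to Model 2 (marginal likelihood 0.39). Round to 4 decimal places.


BF12 = marginal likelihood of M1 / marginal likelihood of M2
= 0.5/0.39
= 1.2821

1.2821


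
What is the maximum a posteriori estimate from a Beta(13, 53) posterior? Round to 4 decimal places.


The MAP estimate equals the mode of the distribution.
Mode of Beta(a,b) = (a-1)/(a+b-2)
= 12/64
= 0.1875

0.1875


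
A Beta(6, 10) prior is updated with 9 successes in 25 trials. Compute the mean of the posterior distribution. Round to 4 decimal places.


After update: Beta(15, 26)
Mean = 15 / (15 + 26) = 15 / 41
= 0.3659

0.3659


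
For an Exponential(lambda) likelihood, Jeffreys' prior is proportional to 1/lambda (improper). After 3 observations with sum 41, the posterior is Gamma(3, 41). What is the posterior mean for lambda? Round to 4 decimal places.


Posterior = Gamma(n, sum_x) = Gamma(3, 41)
Posterior mean = shape/rate = 3/41
= 0.0732

0.0732


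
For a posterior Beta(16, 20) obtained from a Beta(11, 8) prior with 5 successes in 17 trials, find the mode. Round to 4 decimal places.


Mode = (alpha - 1) / (alpha + beta - 2)
= 15 / 34
= 0.4412

0.4412


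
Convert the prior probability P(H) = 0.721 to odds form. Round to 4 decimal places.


P(not H) = 1 - 0.721 = 0.279
Odds = 0.721 / 0.279 = 2.5842

2.5842


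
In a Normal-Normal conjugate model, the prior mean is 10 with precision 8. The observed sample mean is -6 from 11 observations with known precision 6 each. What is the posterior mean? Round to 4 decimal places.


Posterior precision = tau0 + n*tau = 8 + 11*6 = 74
Posterior mean = (tau0*mu0 + n*tau*xbar) / posterior_precision
= (8*10 + 11*6*-6) / 74
= -316 / 74 = -4.2703

-4.2703


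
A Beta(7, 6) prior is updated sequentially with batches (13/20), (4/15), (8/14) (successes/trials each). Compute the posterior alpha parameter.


Sequential conjugate updating is equivalent to a single batch update.
Total successes across all batches = 25
alpha_posterior = alpha_prior + total_successes = 7 + 25
= 32

32


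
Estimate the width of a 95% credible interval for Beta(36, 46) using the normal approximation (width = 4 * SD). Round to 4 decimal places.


For Beta(a,b): Var = ab/((a+b)^2(a+b+1))
Var = 0.003, SD = 0.0545
Approximate 95% CI width = 4 * 0.0545 = 0.2179

0.2179


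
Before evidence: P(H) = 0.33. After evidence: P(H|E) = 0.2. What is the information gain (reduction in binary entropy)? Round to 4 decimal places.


Prior entropy = 0.9149
Posterior entropy = 0.7219
Information gain = 0.9149 - 0.7219 = 0.193

0.193


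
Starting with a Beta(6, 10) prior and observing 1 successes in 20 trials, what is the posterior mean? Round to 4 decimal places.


Posterior parameters: alpha = 6 + 1 = 7
beta = 10 + 19 = 29
Posterior mean = alpha / (alpha + beta) = 7 / 36
= 0.1944

0.1944


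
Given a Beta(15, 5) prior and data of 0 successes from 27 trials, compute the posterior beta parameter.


Number of failures = 27 - 0 = 27
Posterior beta = 5 + 27 = 32

32


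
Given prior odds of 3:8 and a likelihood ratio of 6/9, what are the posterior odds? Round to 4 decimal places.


Posterior odds = prior odds * LR
Prior odds = 3/8 = 0.375
LR = 6/9 = 0.6667
Posterior odds = 0.375 * 0.6667 = 0.25

0.25


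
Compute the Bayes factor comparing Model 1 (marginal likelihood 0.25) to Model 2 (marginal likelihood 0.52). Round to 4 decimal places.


BF12 = marginal likelihood of M1 / marginal likelihood of M2
= 0.25/0.52
= 0.4808

0.4808


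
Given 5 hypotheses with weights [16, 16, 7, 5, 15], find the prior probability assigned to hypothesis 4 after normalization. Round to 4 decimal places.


To normalize, divide each weight by the sum of all weights.
Sum = 59
Prior(H4) = 5/59 = 0.0847

0.0847


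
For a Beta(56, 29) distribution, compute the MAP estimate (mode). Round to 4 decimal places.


MAP = mode = (a-1)/(a+b-2)
= (56-1)/(56+29-2)
= 55/83 = 0.6627

0.6627


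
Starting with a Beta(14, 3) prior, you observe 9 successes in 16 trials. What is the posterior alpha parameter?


For a Beta-Binomial conjugate model:
Posterior alpha = prior alpha + number of successes
= 14 + 9 = 23

23


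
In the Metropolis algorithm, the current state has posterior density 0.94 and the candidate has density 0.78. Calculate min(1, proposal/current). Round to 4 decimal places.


Ratio = 0.78/0.94 = 0.8298
Acceptance probability = min(1, 0.8298)
= 0.8298

0.8298


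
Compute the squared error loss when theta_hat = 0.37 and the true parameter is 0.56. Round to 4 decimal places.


L = (theta_hat - theta_true)^2
= (0.37 - 0.56)^2
= -0.19^2 = 0.0361

0.0361


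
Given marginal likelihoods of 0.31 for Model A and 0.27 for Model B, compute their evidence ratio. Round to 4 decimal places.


Ratio = ML(A) / ML(B) = 0.31/0.27
= 1.1481

1.1481


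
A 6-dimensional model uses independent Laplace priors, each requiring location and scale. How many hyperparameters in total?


Per parameter: 2 (location and scale).
Total = 6 * 2 = 12

12


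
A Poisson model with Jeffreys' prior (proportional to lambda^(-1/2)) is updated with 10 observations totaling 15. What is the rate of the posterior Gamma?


Posterior = Gamma(0.5 + S, n)
= Gamma(0.5 + 15, 10)
Posterior rate = 0 + n = 10

10.0


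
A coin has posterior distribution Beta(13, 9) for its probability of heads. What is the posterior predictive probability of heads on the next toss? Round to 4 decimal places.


Posterior predictive = E[theta] = alpha/(alpha+beta)
= 13/22
= 0.5909

0.5909


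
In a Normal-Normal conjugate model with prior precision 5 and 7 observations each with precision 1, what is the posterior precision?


Posterior precision = prior precision + n * observation precision
= 5 + 7 * 1
= 5 + 7 = 12

12


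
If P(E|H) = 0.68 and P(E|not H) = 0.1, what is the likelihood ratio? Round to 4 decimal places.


Likelihood ratio = P(E|H) / P(E|not H)
= 0.68 / 0.1
= 6.8

6.8


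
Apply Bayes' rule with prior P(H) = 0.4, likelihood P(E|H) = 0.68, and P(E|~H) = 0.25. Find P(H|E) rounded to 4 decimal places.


Step 1: Compute marginal P(E) = P(E|H)P(H) + P(E|~H)P(~H)
= 0.68*0.4 + 0.25*0.6 = 0.422
Step 2: P(H|E) = P(E|H)P(H)/P(E) = 0.272/0.422
= 0.6445

0.6445


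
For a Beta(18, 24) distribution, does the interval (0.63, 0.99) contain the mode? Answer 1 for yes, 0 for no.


Mode of Beta(a,b) = (a-1)/(a+b-2)
= (18-1)/(18+24-2) = 0.425
Check: 0.63 <= 0.425 <= 0.99?
Result: 0

0


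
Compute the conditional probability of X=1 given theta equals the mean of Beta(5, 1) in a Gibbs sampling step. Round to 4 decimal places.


Mean of Beta(5, 1) = 0.8333
P(X=1 | theta=0.8333) = 0.8333

0.8333


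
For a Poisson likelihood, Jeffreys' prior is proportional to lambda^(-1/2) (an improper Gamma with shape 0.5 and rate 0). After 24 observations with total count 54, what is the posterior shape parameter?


Jeffreys' prior for Poisson is proportional to lambda^(-1/2).
Posterior is Gamma(0.5 + S, 0 + n) = Gamma(0.5 + 54, 24).
Posterior shape = 0.5 + S = 0.5 + 54 = 54.5

54.5


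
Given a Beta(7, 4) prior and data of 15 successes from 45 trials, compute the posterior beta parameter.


Number of failures = 45 - 15 = 30
Posterior beta = 4 + 30 = 34

34


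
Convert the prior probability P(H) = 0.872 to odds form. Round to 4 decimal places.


P(not H) = 1 - 0.872 = 0.128
Odds = 0.872 / 0.128 = 6.8125

6.8125


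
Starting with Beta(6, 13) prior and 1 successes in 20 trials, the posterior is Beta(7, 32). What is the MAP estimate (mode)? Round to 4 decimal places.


The mode of Beta(a, b) when a > 1 and b > 1 is (a-1)/(a+b-2)
= (7 - 1) / (7 + 32 - 2)
= 6 / 37
= 0.1622

0.1622


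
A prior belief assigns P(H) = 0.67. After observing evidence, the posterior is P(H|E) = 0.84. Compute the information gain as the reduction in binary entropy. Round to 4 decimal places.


H(prior) = -0.67*log2(0.67) - 0.33*log2(0.33)
= 0.9149
H(post) = -0.84*log2(0.84) - 0.16*log2(0.16)
= 0.6343
IG = 0.9149 - 0.6343 = 0.2806

0.2806


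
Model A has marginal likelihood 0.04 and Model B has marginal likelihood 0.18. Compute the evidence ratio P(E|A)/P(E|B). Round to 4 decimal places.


Evidence ratio = P(E|A) / P(E|B)
= 0.04 / 0.18
= 0.2222

0.2222


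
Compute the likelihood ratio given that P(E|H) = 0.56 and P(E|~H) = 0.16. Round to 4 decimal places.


LR = P(E|H) / P(E|~H)
= 0.56 / 0.16 = 3.5

3.5


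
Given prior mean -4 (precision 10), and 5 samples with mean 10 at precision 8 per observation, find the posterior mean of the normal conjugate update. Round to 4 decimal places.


The posterior mean is a precision-weighted average of prior and data.
Post. prec. = 10 + 40 = 50
Post. mean = (-40 + 400)/50 = 360/50 = 7.2

7.2


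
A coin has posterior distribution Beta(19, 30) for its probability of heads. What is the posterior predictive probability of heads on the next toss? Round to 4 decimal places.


Posterior predictive = E[theta] = alpha/(alpha+beta)
= 19/49
= 0.3878

0.3878


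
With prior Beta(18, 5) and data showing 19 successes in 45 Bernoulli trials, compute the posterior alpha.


Conjugate update: alpha_posterior = alpha_prior + k
= 18 + 19 = 37

37


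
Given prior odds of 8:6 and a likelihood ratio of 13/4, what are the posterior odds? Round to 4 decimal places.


Posterior odds = prior odds * LR
Prior odds = 8/6 = 1.3333
LR = 13/4 = 3.25
Posterior odds = 1.3333 * 3.25 = 4.3333

4.3333


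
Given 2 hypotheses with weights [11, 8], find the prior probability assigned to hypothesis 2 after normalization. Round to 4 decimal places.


To normalize, divide each weight by the sum of all weights.
Sum = 19
Prior(H2) = 8/19 = 0.4211

0.4211


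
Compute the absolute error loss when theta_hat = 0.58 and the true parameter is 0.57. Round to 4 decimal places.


L = |theta_hat - theta_true|
= |0.58 - 0.57| = 0.01

0.01


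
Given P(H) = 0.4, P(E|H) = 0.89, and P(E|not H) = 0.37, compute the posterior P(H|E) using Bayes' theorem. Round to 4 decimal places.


By Bayes' theorem: P(H|E) = P(E|H)*P(H) / P(E)
P(E) = P(E|H)*P(H) + P(E|not H)*P(not H)
P(E) = 0.89*0.4 + 0.37*0.6 = 0.578
P(H|E) = 0.89*0.4 / 0.578 = 0.6159

0.6159


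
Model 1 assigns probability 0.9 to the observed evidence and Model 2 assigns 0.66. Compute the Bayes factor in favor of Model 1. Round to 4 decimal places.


BF = P(data|M1) / P(data|M2)
= 0.9 / 0.66 = 1.3636

1.3636


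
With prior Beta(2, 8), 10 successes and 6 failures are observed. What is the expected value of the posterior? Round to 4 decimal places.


Posterior = Beta(12, 14)
E[theta] = alpha/(alpha+beta)
= 12/26 = 0.4615

0.4615


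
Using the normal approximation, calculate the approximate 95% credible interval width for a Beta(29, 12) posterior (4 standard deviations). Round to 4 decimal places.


Var(Beta) = 29*12/(41^2 * 42) = 0.0049
SD = 0.0702
Width ~ 4*SD = 0.2808

0.2808


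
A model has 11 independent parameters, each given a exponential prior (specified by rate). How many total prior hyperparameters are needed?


Each exponential prior needs 1 hyperparameter (rate).
Total = 1 * 11 = 11

11


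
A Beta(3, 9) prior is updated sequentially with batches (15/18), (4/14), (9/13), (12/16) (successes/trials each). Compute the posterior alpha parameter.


Sequential conjugate updating is equivalent to a single batch update.
Total successes across all batches = 40
alpha_posterior = alpha_prior + total_successes = 3 + 40
= 43

43


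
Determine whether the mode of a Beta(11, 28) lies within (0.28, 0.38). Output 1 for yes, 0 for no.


First find the mode: (a-1)/(a+b-2) = 0.2703
Is 0.2703 in (0.28, 0.38)? 0

0


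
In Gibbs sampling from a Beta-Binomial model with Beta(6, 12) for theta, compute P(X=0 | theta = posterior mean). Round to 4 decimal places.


Posterior mean = alpha/(alpha+beta) = 6/18 = 0.3333
P(X=0|theta=mean) = 1 - theta = 0.6667

0.6667


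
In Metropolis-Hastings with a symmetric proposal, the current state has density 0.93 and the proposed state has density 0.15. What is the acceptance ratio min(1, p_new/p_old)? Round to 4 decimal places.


Ratio = p_new / p_old = 0.15 / 0.93 = 0.1613
Acceptance = min(1, 0.1613) = 0.1613

0.1613


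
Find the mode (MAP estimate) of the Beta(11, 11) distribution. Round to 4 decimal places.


For Beta(a,b) with a,b > 1:
Mode = (a-1)/(a+b-2) = (11-1)/(22-2)
= 10/20 = 0.5

0.5


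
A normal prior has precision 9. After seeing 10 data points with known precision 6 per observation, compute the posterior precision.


In the conjugate normal model, precisions add:
tau_posterior = tau_prior + n * tau_data
= 9 + 10*6 = 69

69


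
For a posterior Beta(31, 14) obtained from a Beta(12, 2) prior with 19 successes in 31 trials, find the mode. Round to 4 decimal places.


Mode = (alpha - 1) / (alpha + beta - 2)
= 30 / 43
= 0.6977

0.6977


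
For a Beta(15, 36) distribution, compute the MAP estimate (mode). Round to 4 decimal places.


MAP = mode = (a-1)/(a+b-2)
= (15-1)/(15+36-2)
= 14/49 = 0.2857

0.2857


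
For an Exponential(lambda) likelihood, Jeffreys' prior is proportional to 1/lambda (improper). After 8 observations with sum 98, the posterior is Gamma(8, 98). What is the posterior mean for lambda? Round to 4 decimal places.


Posterior = Gamma(n, sum_x) = Gamma(8, 98)
Posterior mean = shape/rate = 8/98
= 0.0816

0.0816


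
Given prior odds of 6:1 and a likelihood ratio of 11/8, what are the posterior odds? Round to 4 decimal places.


Posterior odds = prior odds * LR
Prior odds = 6/1 = 6.0
LR = 11/8 = 1.375
Posterior odds = 6.0 * 1.375 = 8.25

8.25


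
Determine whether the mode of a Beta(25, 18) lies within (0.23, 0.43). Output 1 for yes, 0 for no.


First find the mode: (a-1)/(a+b-2) = 0.5854
Is 0.5854 in (0.23, 0.43)? 0

0


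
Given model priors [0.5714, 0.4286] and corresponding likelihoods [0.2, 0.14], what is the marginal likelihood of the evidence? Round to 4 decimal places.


P(E) = sum_i P(M_i) P(E|M_i)
= 0.1143 + 0.06
= 0.1743

0.1743


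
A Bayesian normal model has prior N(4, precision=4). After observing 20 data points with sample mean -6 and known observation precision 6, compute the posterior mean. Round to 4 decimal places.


Posterior mean = (prior_precision * prior_mean + n * data_precision * data_mean) / (prior_precision + n * data_precision)
Numerator = 4*4 + 20*6*-6 = -704
Denominator = 4 + 20*6 = 124
Posterior mean = -5.6774

-5.6774


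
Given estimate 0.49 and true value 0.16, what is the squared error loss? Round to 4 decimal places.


Squared error = (estimate - true)^2
Difference = 0.33
Loss = 0.33^2 = 0.1089

0.1089


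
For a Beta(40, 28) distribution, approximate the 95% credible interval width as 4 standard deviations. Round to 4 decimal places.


Variance of Beta(a,b) = ab / ((a+b)^2 * (a+b+1))
= 40*28 / ((68)^2 * 69)
= 0.0035
SD = sqrt(0.0035) = 0.0592
Width = 4 * SD = 0.237

0.237


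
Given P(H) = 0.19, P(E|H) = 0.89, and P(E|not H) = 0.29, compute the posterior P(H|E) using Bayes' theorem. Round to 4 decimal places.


By Bayes' theorem: P(H|E) = P(E|H)*P(H) / P(E)
P(E) = P(E|H)*P(H) + P(E|not H)*P(not H)
P(E) = 0.89*0.19 + 0.29*0.81 = 0.404
P(H|E) = 0.89*0.19 / 0.404 = 0.4186

0.4186


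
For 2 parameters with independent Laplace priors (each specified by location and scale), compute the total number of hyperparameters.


A Laplace prior has 2 hyperparameters per parameter.
Total = 2 * 2 = 4

4


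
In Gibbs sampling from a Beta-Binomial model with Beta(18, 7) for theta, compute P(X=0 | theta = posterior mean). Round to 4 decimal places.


Posterior mean = alpha/(alpha+beta) = 18/25 = 0.72
P(X=0|theta=mean) = 1 - theta = 0.28

0.28


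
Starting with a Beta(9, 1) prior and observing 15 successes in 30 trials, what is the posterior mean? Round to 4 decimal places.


Posterior parameters: alpha = 9 + 15 = 24
beta = 1 + 15 = 16
Posterior mean = alpha / (alpha + beta) = 24 / 40
= 0.6

0.6


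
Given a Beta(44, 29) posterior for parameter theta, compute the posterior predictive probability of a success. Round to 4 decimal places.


For a Beta-Bernoulli model, the predictive probability is the mean:
P(success) = 44/(44+29) = 44/73 = 0.6027

0.6027


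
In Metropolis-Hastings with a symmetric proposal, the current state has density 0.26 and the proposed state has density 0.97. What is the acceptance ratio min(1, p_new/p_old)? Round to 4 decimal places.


Ratio = p_new / p_old = 0.97 / 0.26 = 3.7308
Acceptance = min(1, 3.7308) = 1.0

1.0


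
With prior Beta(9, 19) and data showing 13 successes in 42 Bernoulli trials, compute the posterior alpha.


Conjugate update: alpha_posterior = alpha_prior + k
= 9 + 13 = 22

22


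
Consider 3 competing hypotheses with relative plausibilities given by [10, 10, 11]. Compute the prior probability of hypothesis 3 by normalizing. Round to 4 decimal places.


Sum of weights = 10 + 10 + 11 = 31
Normalized prior for H3 = 11 / 31
= 0.3548

0.3548


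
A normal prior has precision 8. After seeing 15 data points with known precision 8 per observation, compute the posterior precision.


In the conjugate normal model, precisions add:
tau_posterior = tau_prior + n * tau_data
= 8 + 15*8 = 128

128


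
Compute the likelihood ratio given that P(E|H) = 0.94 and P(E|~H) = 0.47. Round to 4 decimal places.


LR = P(E|H) / P(E|~H)
= 0.94 / 0.47 = 2.0

2.0


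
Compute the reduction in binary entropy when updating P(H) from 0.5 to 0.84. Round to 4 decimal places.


H_before = -p*log2(p) - (1-p)*log2(1-p) for p=0.5: 1.0
H_after for p=0.84: 0.6343
Reduction = 1.0 - 0.6343 = 0.3657

0.3657


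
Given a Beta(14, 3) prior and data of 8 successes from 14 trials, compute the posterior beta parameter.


Number of failures = 14 - 8 = 6
Posterior beta = 3 + 6 = 9

9


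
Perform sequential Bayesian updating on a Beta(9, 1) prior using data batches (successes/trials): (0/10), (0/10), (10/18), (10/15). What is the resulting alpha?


Accumulate successes: 20
Posterior alpha = prior alpha + sum of successes
= 9 + 20 = 29

29


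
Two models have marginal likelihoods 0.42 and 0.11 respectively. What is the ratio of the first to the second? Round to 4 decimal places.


Evidence ratio = 0.42 / 0.11
= 3.8182

3.8182


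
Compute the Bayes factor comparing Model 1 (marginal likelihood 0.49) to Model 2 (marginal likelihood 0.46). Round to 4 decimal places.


BF12 = marginal likelihood of M1 / marginal likelihood of M2
= 0.49/0.46
= 1.0652

1.0652


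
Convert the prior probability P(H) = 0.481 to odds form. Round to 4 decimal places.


P(not H) = 1 - 0.481 = 0.519
Odds = 0.481 / 0.519 = 0.9268

0.9268


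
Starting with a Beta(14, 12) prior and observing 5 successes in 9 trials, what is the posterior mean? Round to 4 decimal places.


Posterior parameters: alpha = 14 + 5 = 19
beta = 12 + 4 = 16
Posterior mean = alpha / (alpha + beta) = 19 / 35
= 0.5429

0.5429


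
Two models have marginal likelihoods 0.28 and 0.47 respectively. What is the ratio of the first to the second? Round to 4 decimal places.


Evidence ratio = 0.28 / 0.47
= 0.5957

0.5957


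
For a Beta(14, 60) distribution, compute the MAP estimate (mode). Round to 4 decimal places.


MAP = mode = (a-1)/(a+b-2)
= (14-1)/(14+60-2)
= 13/72 = 0.1806

0.1806


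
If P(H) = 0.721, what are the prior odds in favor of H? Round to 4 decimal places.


Prior odds = P(H) / (1 - P(H))
= 0.721 / 0.279
= 2.5842

2.5842


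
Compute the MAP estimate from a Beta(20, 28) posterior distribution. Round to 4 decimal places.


MAP = mode of Beta distribution
= (alpha - 1)/(alpha + beta - 2)
= (20-1)/(20+28-2)
= 19/46 = 0.413

0.413


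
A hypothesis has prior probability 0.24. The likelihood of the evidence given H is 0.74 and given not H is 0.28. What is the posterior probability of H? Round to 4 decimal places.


Using Bayes' theorem:
P(E) = 0.24 * 0.74 + 0.76 * 0.28
P(E) = 0.3904
P(H|E) = (0.24 * 0.74) / 0.3904 = 0.4549

0.4549


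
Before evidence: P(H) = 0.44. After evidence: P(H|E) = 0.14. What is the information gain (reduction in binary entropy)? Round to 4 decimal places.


Prior entropy = 0.9896
Posterior entropy = 0.5842
Information gain = 0.9896 - 0.5842 = 0.4053

0.4053


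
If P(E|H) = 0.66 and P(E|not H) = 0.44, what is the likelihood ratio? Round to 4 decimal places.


Likelihood ratio = P(E|H) / P(E|not H)
= 0.66 / 0.44
= 1.5

1.5


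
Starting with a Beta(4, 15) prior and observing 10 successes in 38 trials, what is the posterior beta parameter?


Posterior beta = prior beta + failures
Failures = 38 - 10 = 28
beta_post = 15 + 28 = 43

43


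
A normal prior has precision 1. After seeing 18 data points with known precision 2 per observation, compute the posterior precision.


In the conjugate normal model, precisions add:
tau_posterior = tau_prior + n * tau_data
= 1 + 18*2 = 37

37


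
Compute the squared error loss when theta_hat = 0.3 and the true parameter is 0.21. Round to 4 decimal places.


L = (theta_hat - theta_true)^2
= (0.3 - 0.21)^2
= 0.09^2 = 0.0081

0.0081


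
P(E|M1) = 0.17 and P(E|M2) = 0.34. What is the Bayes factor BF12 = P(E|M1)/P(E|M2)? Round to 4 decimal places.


Bayes factor BF12 = P(E|M1) / P(E|M2)
= 0.17 / 0.34
= 0.5

0.5


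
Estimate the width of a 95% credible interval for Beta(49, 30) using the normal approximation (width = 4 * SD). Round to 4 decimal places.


For Beta(a,b): Var = ab/((a+b)^2(a+b+1))
Var = 0.0029, SD = 0.0543
Approximate 95% CI width = 4 * 0.0543 = 0.217

0.217


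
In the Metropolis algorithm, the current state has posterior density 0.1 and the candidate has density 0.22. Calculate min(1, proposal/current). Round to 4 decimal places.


Ratio = 0.22/0.1 = 2.2
Acceptance probability = min(1, 2.2)
= 1.0

1.0


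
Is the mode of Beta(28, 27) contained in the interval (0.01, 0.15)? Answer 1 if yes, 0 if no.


Mode = (a-1)/(a+b-2) = 27/53 = 0.5094
Interval: (0.01, 0.15)
Contains mode? 0

0


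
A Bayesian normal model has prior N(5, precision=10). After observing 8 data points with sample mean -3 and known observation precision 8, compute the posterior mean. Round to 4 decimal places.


Posterior mean = (prior_precision * prior_mean + n * data_precision * data_mean) / (prior_precision + n * data_precision)
Numerator = 10*5 + 8*8*-3 = -142
Denominator = 10 + 8*8 = 74
Posterior mean = -1.9189

-1.9189


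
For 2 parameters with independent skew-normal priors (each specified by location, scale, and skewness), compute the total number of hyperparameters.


A skew-normal prior has 3 hyperparameters per parameter.
Total = 2 * 3 = 6

6


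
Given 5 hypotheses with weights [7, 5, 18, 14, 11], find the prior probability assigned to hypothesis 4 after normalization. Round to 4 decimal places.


To normalize, divide each weight by the sum of all weights.
Sum = 55
Prior(H4) = 14/55 = 0.2545

0.2545


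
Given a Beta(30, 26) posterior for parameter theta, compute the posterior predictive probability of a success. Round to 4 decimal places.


For a Beta-Bernoulli model, the predictive probability is the mean:
P(success) = 30/(30+26) = 30/56 = 0.5357

0.5357


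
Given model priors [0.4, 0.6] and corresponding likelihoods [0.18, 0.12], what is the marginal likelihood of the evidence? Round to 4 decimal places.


P(E) = sum_i P(M_i) P(E|M_i)
= 0.072 + 0.072
= 0.144

0.144


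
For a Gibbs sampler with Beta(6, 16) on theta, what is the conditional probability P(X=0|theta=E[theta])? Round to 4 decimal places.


E[theta] = 6/(6+16) = 0.2727
P(X=0|theta) = 1 - theta = 0.7273

0.7273


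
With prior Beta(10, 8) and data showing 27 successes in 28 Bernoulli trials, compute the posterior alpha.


Conjugate update: alpha_posterior = alpha_prior + k
= 10 + 27 = 37

37


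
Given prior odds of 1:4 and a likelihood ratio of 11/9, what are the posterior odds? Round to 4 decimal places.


Posterior odds = prior odds * LR
Prior odds = 1/4 = 0.25
LR = 11/9 = 1.2222
Posterior odds = 0.25 * 1.2222 = 0.3056

0.3056


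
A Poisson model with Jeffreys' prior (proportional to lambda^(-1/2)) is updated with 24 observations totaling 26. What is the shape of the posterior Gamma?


Posterior = Gamma(0.5 + S, n)
= Gamma(0.5 + 26, 24)
Posterior shape = 0.5 + S = 0.5 + 26 = 26.5

26.5


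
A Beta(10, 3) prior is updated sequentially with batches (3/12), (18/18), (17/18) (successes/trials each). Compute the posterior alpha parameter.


Sequential conjugate updating is equivalent to a single batch update.
Total successes across all batches = 38
alpha_posterior = alpha_prior + total_successes = 10 + 38
= 48

48


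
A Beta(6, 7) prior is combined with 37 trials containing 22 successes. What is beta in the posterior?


In conjugate updating:
beta_posterior = beta_prior + (n - k)
= 7 + (37 - 22)
= 7 + 15 = 22

22


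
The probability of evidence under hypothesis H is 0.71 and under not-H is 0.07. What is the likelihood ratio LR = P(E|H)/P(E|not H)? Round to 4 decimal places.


LR = 0.71 / 0.07
= 10.1429

10.1429


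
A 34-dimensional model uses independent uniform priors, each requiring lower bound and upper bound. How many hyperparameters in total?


Per parameter: 2 (lower bound and upper bound).
Total = 34 * 2 = 68

68


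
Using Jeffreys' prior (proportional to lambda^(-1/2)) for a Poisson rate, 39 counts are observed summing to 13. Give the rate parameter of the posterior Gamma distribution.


Conjugate update: Gamma(prior_shape + S, prior_rate + n).
Prior shape = 0.5, prior rate = 0.
Posterior rate = 0 + n = 39

39.0


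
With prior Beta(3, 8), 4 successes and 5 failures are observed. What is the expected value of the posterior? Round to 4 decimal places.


Posterior = Beta(7, 13)
E[theta] = alpha/(alpha+beta)
= 7/20 = 0.35

0.35


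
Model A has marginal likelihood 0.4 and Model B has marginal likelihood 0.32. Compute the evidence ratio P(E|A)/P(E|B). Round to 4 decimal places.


Evidence ratio = P(E|A) / P(E|B)
= 0.4 / 0.32
= 1.25

1.25


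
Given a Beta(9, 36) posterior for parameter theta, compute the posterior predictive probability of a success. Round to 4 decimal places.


For a Beta-Bernoulli model, the predictive probability is the mean:
P(success) = 9/(9+36) = 9/45 = 0.2

0.2


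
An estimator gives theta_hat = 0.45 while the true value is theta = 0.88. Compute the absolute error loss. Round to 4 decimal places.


The absolute error loss is |theta_hat - theta|
= |0.45 - 0.88|
= 0.43

0.43


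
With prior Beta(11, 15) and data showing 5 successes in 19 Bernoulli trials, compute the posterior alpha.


Conjugate update: alpha_posterior = alpha_prior + k
= 11 + 5 = 16

16


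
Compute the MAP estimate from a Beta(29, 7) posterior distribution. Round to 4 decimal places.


MAP = mode of Beta distribution
= (alpha - 1)/(alpha + beta - 2)
= (29-1)/(29+7-2)
= 28/34 = 0.8235

0.8235


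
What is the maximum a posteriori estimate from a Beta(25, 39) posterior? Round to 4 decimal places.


The MAP estimate equals the mode of the distribution.
Mode of Beta(a,b) = (a-1)/(a+b-2)
= 24/62
= 0.3871

0.3871


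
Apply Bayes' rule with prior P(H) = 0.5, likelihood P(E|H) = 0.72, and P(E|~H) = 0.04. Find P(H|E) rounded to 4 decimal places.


Step 1: Compute marginal P(E) = P(E|H)P(H) + P(E|~H)P(~H)
= 0.72*0.5 + 0.04*0.5 = 0.38
Step 2: P(H|E) = P(E|H)P(H)/P(E) = 0.36/0.38
= 0.9474

0.9474


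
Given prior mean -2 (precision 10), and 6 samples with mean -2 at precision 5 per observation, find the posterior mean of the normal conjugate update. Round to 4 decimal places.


The posterior mean is a precision-weighted average of prior and data.
Post. prec. = 10 + 30 = 40
Post. mean = (-20 + -60)/40 = -80/40 = -2.0

-2.0


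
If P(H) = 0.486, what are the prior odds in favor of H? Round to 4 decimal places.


Prior odds = P(H) / (1 - P(H))
= 0.486 / 0.514
= 0.9455

0.9455


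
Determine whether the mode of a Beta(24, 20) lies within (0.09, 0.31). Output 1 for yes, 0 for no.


First find the mode: (a-1)/(a+b-2) = 0.5476
Is 0.5476 in (0.09, 0.31)? 0

0


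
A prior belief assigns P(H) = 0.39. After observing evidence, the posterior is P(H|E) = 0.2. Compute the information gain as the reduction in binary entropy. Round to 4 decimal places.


H(prior) = -0.39*log2(0.39) - 0.61*log2(0.61)
= 0.9648
H(post) = -0.2*log2(0.2) - 0.8*log2(0.8)
= 0.7219
IG = 0.9648 - 0.7219 = 0.2429

0.2429


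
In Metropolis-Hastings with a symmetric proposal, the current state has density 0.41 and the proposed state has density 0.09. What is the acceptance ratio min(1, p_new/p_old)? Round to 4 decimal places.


Ratio = p_new / p_old = 0.09 / 0.41 = 0.2195
Acceptance = min(1, 0.2195) = 0.2195

0.2195


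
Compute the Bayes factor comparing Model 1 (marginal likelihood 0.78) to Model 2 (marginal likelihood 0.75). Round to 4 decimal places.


BF12 = marginal likelihood of M1 / marginal likelihood of M2
= 0.78/0.75
= 1.04

1.04


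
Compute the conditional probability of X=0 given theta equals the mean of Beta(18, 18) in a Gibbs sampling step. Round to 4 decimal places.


Mean of Beta(18, 18) = 0.5
P(X=0 | theta=0.5) = 0.5

0.5


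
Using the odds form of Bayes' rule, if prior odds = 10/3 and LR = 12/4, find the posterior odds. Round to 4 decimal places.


Bayes' rule in odds form: posterior odds = prior odds * LR
= (10 * 12) / (3 * 4)
= 120/12 = 10.0

10.0


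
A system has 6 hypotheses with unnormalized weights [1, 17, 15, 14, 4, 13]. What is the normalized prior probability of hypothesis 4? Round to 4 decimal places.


The normalized prior is the weight divided by the total.
Total weight = 64
P(H4) = 14 / 64 = 0.2188

0.2188


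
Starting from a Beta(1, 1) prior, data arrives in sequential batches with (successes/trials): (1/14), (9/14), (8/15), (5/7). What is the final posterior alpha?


In sequential Bayesian updating, we sum all successes.
Total successes = 23
Final alpha = 1 + 23 = 24

24


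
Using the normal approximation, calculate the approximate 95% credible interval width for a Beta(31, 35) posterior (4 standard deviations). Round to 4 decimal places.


Var(Beta) = 31*35/(66^2 * 67) = 0.0037
SD = 0.061
Width ~ 4*SD = 0.2439

0.2439


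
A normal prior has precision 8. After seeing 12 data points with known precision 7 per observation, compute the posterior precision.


In the conjugate normal model, precisions add:
tau_posterior = tau_prior + n * tau_data
= 8 + 12*7 = 92

92


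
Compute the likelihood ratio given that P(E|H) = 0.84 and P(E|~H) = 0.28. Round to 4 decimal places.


LR = P(E|H) / P(E|~H)
= 0.84 / 0.28 = 3.0

3.0


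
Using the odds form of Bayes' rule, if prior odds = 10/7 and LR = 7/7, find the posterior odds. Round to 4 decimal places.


Bayes' rule in odds form: posterior odds = prior odds * LR
= (10 * 7) / (7 * 7)
= 70/49 = 1.4286

1.4286


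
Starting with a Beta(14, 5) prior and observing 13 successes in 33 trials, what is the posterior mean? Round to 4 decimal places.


Posterior parameters: alpha = 14 + 13 = 27
beta = 5 + 20 = 25
Posterior mean = alpha / (alpha + beta) = 27 / 52
= 0.5192

0.5192


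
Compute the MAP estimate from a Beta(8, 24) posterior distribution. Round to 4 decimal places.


MAP = mode of Beta distribution
= (alpha - 1)/(alpha + beta - 2)
= (8-1)/(8+24-2)
= 7/30 = 0.2333

0.2333


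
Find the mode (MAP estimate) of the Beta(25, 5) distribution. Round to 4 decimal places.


For Beta(a,b) with a,b > 1:
Mode = (a-1)/(a+b-2) = (25-1)/(30-2)
= 24/28 = 0.8571

0.8571


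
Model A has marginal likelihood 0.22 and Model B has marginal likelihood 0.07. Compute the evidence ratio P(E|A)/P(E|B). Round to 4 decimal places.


Evidence ratio = P(E|A) / P(E|B)
= 0.22 / 0.07
= 3.1429

3.1429


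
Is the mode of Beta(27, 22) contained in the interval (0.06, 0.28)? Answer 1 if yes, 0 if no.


Mode = (a-1)/(a+b-2) = 26/47 = 0.5532
Interval: (0.06, 0.28)
Contains mode? 0

0


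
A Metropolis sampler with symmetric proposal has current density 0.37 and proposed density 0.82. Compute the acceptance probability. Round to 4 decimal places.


For symmetric proposals, acceptance = min(1, pi(x*)/pi(x))
= min(1, 0.82/0.37)
= min(1, 2.2162) = 1.0

1.0


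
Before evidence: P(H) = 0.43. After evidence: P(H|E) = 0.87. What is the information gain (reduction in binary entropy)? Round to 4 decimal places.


Prior entropy = 0.9858
Posterior entropy = 0.5574
Information gain = 0.9858 - 0.5574 = 0.4284

0.4284


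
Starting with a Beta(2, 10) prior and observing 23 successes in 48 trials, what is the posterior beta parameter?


Posterior beta = prior beta + failures
Failures = 48 - 23 = 25
beta_post = 10 + 25 = 35

35


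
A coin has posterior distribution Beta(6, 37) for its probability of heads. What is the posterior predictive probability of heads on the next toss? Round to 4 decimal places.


Posterior predictive = E[theta] = alpha/(alpha+beta)
= 6/43
= 0.1395

0.1395


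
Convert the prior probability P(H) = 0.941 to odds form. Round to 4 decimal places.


P(not H) = 1 - 0.941 = 0.059
Odds = 0.941 / 0.059 = 15.9492

15.9492


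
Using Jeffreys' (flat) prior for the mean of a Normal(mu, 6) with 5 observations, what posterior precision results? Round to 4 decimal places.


Flat prior means prior precision is 0.
Posterior precision = n / sigma^2 = 5/6 = 0.8333

0.8333


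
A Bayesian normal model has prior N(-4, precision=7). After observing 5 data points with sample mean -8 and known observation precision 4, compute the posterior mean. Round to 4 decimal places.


Posterior mean = (prior_precision * prior_mean + n * data_precision * data_mean) / (prior_precision + n * data_precision)
Numerator = 7*-4 + 5*4*-8 = -188
Denominator = 7 + 5*4 = 27
Posterior mean = -6.963

-6.963


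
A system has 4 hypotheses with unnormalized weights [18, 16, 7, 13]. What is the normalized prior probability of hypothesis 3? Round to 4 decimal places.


The normalized prior is the weight divided by the total.
Total weight = 54
P(H3) = 7 / 54 = 0.1296

0.1296


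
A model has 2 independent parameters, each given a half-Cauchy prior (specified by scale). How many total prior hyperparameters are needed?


Each half-Cauchy prior needs 1 hyperparameter (scale).
Total = 1 * 2 = 2

2


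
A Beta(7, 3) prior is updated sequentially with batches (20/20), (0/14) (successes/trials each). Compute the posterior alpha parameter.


Sequential conjugate updating is equivalent to a single batch update.
Total successes across all batches = 20
alpha_posterior = alpha_prior + total_successes = 7 + 20
= 27

27


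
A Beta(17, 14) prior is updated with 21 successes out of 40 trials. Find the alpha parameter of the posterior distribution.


In the Beta-Binomial conjugate update:
alpha_post = alpha_prior + successes
= 17 + 21
= 38

38


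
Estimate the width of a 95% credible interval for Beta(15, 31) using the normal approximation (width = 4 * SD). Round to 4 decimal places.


For Beta(a,b): Var = ab/((a+b)^2(a+b+1))
Var = 0.0047, SD = 0.0684
Approximate 95% CI width = 4 * 0.0684 = 0.2735

0.2735


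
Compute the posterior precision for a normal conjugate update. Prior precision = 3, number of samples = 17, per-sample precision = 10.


tau_post = tau_0 + n * tau
= 3 + 17 * 10 = 173

173


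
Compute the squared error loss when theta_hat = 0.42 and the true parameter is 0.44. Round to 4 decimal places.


L = (theta_hat - theta_true)^2
= (0.42 - 0.44)^2
= -0.02^2 = 0.0004

0.0004


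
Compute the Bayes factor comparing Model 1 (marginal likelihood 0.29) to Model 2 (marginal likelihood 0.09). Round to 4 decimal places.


BF12 = marginal likelihood of M1 / marginal likelihood of M2
= 0.29/0.09
= 3.2222

3.2222


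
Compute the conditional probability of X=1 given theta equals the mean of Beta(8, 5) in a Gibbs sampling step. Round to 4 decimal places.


Mean of Beta(8, 5) = 0.6154
P(X=1 | theta=0.6154) = 0.6154

0.6154


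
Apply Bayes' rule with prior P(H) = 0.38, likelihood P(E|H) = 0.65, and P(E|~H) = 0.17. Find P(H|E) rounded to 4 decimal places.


Step 1: Compute marginal P(E) = P(E|H)P(H) + P(E|~H)P(~H)
= 0.65*0.38 + 0.17*0.62 = 0.3524
Step 2: P(H|E) = P(E|H)P(H)/P(E) = 0.247/0.3524
= 0.7009

0.7009
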